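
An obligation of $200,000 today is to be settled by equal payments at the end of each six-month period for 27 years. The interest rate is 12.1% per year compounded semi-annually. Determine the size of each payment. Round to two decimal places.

$12,629.43

Level ordinary annuity; solve PV = PMT × [(1 − (1+r)^−n)/r] for PMT.
Periodic rate r = 0.121/2 per half-year; n is counted in half-years.
With n = 54: PMT = 200,000 / ([(1 − (1+r)^−n)/r]) = $12,629.43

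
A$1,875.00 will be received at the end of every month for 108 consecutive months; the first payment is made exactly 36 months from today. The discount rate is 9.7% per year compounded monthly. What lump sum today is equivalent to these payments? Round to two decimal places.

A$101,645.54

Ordinary annuity of 108 payments, first payment at period 36.
Periodic rate r = 0.097/12 per month; n is counted in months.
The ordinary-annuity PV formula values the stream one period before the first payment (period 35); discount that back 35 periods:
PV₀ = 1,875 × [1 − (1+r)^−108] / r × (1+r)^−35 = A$101,645.54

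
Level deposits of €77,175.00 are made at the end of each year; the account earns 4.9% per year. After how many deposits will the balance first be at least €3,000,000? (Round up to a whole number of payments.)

Periodic rate r = 0.049 per year.
Ordinary annuity FV: 3,000,000 = 77,175 × [((1+r)^n − 1)/r].
(1+r)^n = 1 + 3,000,000 × r / 77,175, so n = ln(1 + 3,000,000·r/77,175) / ln(1+r) = 22.29.
Round up to a whole number of payments: n = 23.

23 payments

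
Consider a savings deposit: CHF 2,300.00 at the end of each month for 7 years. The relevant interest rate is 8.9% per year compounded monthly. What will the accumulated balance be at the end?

This is an ordinary annuity: 84 deposits of CHF 2,300.00 at the end of each month.
Periodic rate r = 0.089/12 per month; n is counted in months.
FV = PMT × [((1+r)^n − 1)/r] = 2,300 × [(1+r)^84 − 1] / r = CHF 266,768.49

CHF 266,768.49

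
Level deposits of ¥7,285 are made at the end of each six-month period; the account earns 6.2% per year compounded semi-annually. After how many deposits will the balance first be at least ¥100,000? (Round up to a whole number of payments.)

12 payments

Periodic rate r = 0.062/2 per half-year; n is counted in half-years.
Ordinary annuity FV: 100,000 = 7,285 × [((1+r)^n − 1)/r].
(1+r)^n = 1 + 100,000 × r / 7,285, so n = ln(1 + 100,000·r/7,285) / ln(1+r) = 11.61.
Round up to a whole number of payments: n = 12.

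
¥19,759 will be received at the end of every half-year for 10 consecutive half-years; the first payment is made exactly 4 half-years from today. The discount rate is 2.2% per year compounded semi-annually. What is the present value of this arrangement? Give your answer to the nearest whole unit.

Ordinary annuity of 10 payments, first payment at period 4.
Periodic rate r = 0.022/2 per half-year; n is counted in half-years.
The ordinary-annuity PV formula values the stream one period before the first payment (period 3); discount that back 3 periods:
PV₀ = 19,759 × [1 − (1+r)^−10] / r × (1+r)^−3 = ¥180,134

¥180,134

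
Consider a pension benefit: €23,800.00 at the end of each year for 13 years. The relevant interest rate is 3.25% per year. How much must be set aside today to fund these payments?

€249,112.27

This is an ordinary annuity: 13 payments of €23,800.00 at the end of each year.
Periodic rate r = 0.0325 per year.
PV = PMT × [(1 − (1+r)^−n)/r] = 23,800 × [1 − (1+r)^−13] / r = €249,112.27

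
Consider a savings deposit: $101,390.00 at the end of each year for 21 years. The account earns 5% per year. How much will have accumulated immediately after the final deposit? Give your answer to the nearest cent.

This is an ordinary annuity: 21 deposits of $101,390.00 at the end of each year.
Periodic rate r = 0.05 per year.
FV = PMT × [((1+r)^n − 1)/r] = 101,390 × [(1+r)^21 − 1] / r = $3,621,574.94

$3,621,574.94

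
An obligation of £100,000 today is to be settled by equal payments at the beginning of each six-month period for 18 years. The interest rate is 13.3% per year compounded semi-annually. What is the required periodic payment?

£6,916.59

Level annuity due; solve PV = PMT × [(1 − (1+r)^−n)/r] × (1+r) for PMT.
Periodic rate r = 0.133/2 per half-year; n is counted in half-years.
With n = 36: PMT = 100,000 / ([(1 − (1+r)^−n)/r] × (1+r)) = £6,916.59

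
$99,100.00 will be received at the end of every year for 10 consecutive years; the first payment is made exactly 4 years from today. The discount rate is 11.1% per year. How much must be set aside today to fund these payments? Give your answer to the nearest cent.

$423,810.07

Ordinary annuity of 10 payments, first payment at period 4.
Periodic rate r = 0.111 per year.
The ordinary-annuity PV formula values the stream one period before the first payment (period 3); discount that back 3 periods:
PV₀ = 99,100 × [1 − (1+r)^−10] / r × (1+r)^−3 = $423,810.07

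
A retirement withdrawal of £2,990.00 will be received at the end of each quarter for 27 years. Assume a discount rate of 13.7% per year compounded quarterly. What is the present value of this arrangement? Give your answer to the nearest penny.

This is an ordinary annuity: 108 payments of £2,990.00 at the end of each quarter.
Periodic rate r = 0.137/4 per quarter; n is counted in quarters.
PV = PMT × [(1 − (1+r)^−n)/r] = 2,990 × [1 − (1+r)^−108] / r = £85,000.72

£85,000.72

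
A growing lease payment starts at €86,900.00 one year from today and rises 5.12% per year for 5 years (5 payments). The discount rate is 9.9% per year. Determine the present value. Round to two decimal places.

€362,431.41

Periodic rate r = 0.099 per year.
Growing ordinary annuity: PV = PMT₁ × [1 − ((1+g)/(1+r))^n] / (r − g) = 86,900 × [1 − ((1+0.0512)/(1+r))^5] / (r − 0.0512) = €362,431.41.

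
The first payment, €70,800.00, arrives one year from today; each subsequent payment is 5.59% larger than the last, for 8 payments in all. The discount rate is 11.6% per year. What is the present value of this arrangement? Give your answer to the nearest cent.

€421,504.18

Periodic rate r = 0.116 per year.
Growing ordinary annuity: PV = PMT₁ × [1 − ((1+g)/(1+r))^n] / (r − g) = 70,800 × [1 − ((1+0.0559)/(1+r))^8] / (r − 0.0559) = €421,504.18.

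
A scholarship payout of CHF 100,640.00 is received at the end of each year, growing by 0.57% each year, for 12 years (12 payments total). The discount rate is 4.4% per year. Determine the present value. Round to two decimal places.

CHF 949,694.34

Periodic rate r = 0.044 per year.
Growing ordinary annuity: PV = PMT₁ × [1 − ((1+g)/(1+r))^n] / (r − g) = 100,640 × [1 − ((1+0.0057)/(1+r))^12] / (r − 0.0057) = CHF 949,694.34.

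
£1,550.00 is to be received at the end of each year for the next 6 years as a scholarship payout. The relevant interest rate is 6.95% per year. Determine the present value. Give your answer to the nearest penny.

£7,399.55

This is an ordinary annuity: 6 payments of £1,550.00 at the end of each year.
Periodic rate r = 0.0695 per year.
PV = PMT × [(1 − (1+r)^−n)/r] = 1,550 × [1 − (1+r)^−6] / r = £7,399.55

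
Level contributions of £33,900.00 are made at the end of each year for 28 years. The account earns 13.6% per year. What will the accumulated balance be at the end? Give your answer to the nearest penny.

This is an ordinary annuity: 28 deposits of £33,900.00 at the end of each year.
Periodic rate r = 0.136 per year.
FV = PMT × [((1+r)^n − 1)/r] = 33,900 × [(1+r)^28 − 1] / r = £8,607,070.96

£8,607,070.96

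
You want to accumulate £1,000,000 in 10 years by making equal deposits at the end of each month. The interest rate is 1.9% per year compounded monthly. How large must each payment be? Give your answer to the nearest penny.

Level ordinary annuity; solve FV = PMT × [((1+r)^n − 1)/r] for PMT.
Periodic rate r = 0.019/12 per month; n is counted in months.
With n = 120: PMT = 1,000,000 / ([((1+r)^n − 1)/r]) = £7,573.30

£7,573.30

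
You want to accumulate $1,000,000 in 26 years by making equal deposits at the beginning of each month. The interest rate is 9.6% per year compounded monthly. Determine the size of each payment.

$720.59

Level annuity due; solve FV = PMT × [((1+r)^n − 1)/r] × (1+r) for PMT.
Periodic rate r = 0.096/12 per month; n is counted in months.
With n = 312: PMT = 1,000,000 / ([((1+r)^n − 1)/r] × (1+r)) = $720.59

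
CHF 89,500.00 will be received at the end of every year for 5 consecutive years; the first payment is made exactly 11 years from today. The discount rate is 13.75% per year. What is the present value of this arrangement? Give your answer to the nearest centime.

CHF 85,232.93

Ordinary annuity of 5 payments, first payment at period 11.
Periodic rate r = 0.1375 per year.
The ordinary-annuity PV formula values the stream one period before the first payment (period 10); discount that back 10 periods:
PV₀ = 89,500 × [1 − (1+r)^−5] / r × (1+r)^−10 = CHF 85,232.93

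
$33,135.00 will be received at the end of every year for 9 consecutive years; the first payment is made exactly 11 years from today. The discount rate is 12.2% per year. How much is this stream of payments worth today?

Ordinary annuity of 9 payments, first payment at period 11.
Periodic rate r = 0.122 per year.
The ordinary-annuity PV formula values the stream one period before the first payment (period 10); discount that back 10 periods:
PV₀ = 33,135 × [1 − (1+r)^−9] / r × (1+r)^−10 = $55,417.71

$55,417.71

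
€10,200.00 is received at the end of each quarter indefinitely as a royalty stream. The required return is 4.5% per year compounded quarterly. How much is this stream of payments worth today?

Periodic rate r = 0.045/4 per quarter.
Level perpetuity: PV = PMT / r = 10,200 / (0.045/4) = €906,666.67.

€906,666.67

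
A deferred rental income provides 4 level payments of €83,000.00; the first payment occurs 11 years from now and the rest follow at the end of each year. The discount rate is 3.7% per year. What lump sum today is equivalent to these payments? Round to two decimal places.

Ordinary annuity of 4 payments, first payment at period 11.
Periodic rate r = 0.037 per year.
The ordinary-annuity PV formula values the stream one period before the first payment (period 10); discount that back 10 periods:
PV₀ = 83,000 × [1 − (1+r)^−4] / r × (1+r)^−10 = €210,989.99

€210,989.99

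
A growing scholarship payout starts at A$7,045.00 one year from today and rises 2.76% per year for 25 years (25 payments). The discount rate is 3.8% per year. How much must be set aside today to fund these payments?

Periodic rate r = 0.038 per year.
Growing ordinary annuity: PV = PMT₁ × [1 − ((1+g)/(1+r))^n] / (r − g) = 7,045 × [1 − ((1+0.0276)/(1+r))^25] / (r − 0.0276) = A$150,760.97.

A$150,760.97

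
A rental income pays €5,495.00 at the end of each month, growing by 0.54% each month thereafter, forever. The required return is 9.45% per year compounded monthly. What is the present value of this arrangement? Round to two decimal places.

Periodic rate r = 0.0945/12 per month.
Growing perpetuity (Gordon): PV = PMT₁ / (r − g) = 5,495 / (r − 0.0054) = €2,220,202.02.

€2,220,202.02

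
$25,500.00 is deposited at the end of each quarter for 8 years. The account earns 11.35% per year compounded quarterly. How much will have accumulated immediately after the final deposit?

$1,301,473.36

This is an ordinary annuity: 32 deposits of $25,500.00 at the end of each quarter.
Periodic rate r = 0.1135/4 per quarter; n is counted in quarters.
FV = PMT × [((1+r)^n − 1)/r] = 25,500 × [(1+r)^32 − 1] / r = $1,301,473.36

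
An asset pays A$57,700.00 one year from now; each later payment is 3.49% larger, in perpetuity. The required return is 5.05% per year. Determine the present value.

Periodic rate r = 0.0505 per year.
Growing perpetuity (Gordon): PV = PMT₁ / (r − g) = 57,700 / (r − 0.0349) = A$3,698,717.95.

A$3,698,717.95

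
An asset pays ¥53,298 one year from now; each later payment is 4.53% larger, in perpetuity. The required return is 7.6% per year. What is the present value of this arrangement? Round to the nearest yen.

¥1,736,091

Periodic rate r = 0.076 per year.
Growing perpetuity (Gordon): PV = PMT₁ / (r − g) = 53,298 / (r − 0.0453) = ¥1,736,091.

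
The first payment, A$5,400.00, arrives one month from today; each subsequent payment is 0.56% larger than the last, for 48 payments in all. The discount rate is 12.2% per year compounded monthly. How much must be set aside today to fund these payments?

Periodic rate r = 0.122/12 per month; n is counted in months.
Growing ordinary annuity: PV = PMT₁ × [1 − ((1+g)/(1+r))^n] / (r − g) = 5,400 × [1 − ((1+0.0056)/(1+r))^48] / (r − 0.0056) = A$231,129.09.

A$231,129.09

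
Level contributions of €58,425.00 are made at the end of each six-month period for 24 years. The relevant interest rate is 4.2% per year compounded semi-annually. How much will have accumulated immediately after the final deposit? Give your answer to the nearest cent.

This is an ordinary annuity: 48 deposits of €58,425.00 at the end of each six-month period.
Periodic rate r = 0.042/2 per half-year; n is counted in half-years.
FV = PMT × [((1+r)^n − 1)/r] = 58,425 × [(1+r)^48 − 1] / r = €4,762,089.34

€4,762,089.34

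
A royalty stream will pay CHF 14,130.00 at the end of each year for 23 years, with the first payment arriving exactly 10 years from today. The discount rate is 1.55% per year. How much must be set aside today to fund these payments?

Ordinary annuity of 23 payments, first payment at period 10.
Periodic rate r = 0.0155 per year.
The ordinary-annuity PV formula values the stream one period before the first payment (period 9); discount that back 9 periods:
PV₀ = 14,130 × [1 − (1+r)^−23] / r × (1+r)^−9 = CHF 236,510.02

CHF 236,510.02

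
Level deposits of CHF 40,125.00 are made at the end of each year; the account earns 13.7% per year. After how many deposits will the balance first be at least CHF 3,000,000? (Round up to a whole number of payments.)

Periodic rate r = 0.137 per year.
Ordinary annuity FV: 3,000,000 = 40,125 × [((1+r)^n − 1)/r].
(1+r)^n = 1 + 3,000,000 × r / 40,125, so n = ln(1 + 3,000,000·r/40,125) / ln(1+r) = 18.85.
Round up to a whole number of payments: n = 19.

19 payments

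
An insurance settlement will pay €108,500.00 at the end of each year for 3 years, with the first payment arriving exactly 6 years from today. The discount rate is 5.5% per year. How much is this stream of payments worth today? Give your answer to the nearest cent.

Ordinary annuity of 3 payments, first payment at period 6.
Periodic rate r = 0.055 per year.
The ordinary-annuity PV formula values the stream one period before the first payment (period 5); discount that back 5 periods:
PV₀ = 108,500 × [1 − (1+r)^−3] / r × (1+r)^−5 = €223,974.54

€223,974.54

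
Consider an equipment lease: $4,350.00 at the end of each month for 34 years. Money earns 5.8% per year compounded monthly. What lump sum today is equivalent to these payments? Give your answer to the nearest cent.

This is an ordinary annuity: 408 payments of $4,350.00 at the end of each month.
Periodic rate r = 0.058/12 per month; n is counted in months.
PV = PMT × [(1 − (1+r)^−n)/r] = 4,350 × [1 − (1+r)^−408] / r = $774,143.15

$774,143.15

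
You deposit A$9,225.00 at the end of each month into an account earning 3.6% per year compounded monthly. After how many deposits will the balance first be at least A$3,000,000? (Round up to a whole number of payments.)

Periodic rate r = 0.036/12 per month; n is counted in months.
Ordinary annuity FV: 3,000,000 = 9,225 × [((1+r)^n − 1)/r].
(1+r)^n = 1 + 3,000,000 × r / 9,225, so n = ln(1 + 3,000,000·r/9,225) / ln(1+r) = 227.30.
Round up to a whole number of payments: n = 228.

228 payments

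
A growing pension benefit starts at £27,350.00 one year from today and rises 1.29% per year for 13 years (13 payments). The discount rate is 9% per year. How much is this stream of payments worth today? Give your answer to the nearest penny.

£218,048.15

Periodic rate r = 0.09 per year.
Growing ordinary annuity: PV = PMT₁ × [1 − ((1+g)/(1+r))^n] / (r − g) = 27,350 × [1 − ((1+0.0129)/(1+r))^13] / (r − 0.0129) = £218,048.15.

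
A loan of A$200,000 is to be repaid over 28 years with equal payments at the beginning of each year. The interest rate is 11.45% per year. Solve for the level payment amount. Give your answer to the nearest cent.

A$21,584.63

Level annuity due; solve PV = PMT × [(1 − (1+r)^−n)/r] × (1+r) for PMT.
Periodic rate r = 0.1145 per year.
With n = 28: PMT = 200,000 / ([(1 − (1+r)^−n)/r] × (1+r)) = A$21,584.63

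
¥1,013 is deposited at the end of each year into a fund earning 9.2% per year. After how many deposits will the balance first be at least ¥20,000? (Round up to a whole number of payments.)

12 payments

Periodic rate r = 0.092 per year.
Ordinary annuity FV: 20,000 = 1,013 × [((1+r)^n − 1)/r].
(1+r)^n = 1 + 20,000 × r / 1,013, so n = ln(1 + 20,000·r/1,013) / ln(1+r) = 11.77.
Round up to a whole number of payments: n = 12.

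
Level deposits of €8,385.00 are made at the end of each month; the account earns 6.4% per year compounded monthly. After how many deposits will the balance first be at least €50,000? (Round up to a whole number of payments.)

6 payments

Periodic rate r = 0.064/12 per month; n is counted in months.
Ordinary annuity FV: 50,000 = 8,385 × [((1+r)^n − 1)/r].
(1+r)^n = 1 + 50,000 × r / 8,385, so n = ln(1 + 50,000·r/8,385) / ln(1+r) = 5.89.
Round up to a whole number of payments: n = 6.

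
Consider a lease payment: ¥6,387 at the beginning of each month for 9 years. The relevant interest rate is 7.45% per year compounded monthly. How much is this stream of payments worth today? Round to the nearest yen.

This is an annuity due: 108 payments of ¥6,387 at the beginning of each month.
Periodic rate r = 0.0745/12 per month; n is counted in months.
PV = PMT × [(1 − (1+r)^−n)/r] × (1+r) = 6,387 × [1 − (1+r)^−108] / r × (1+r) = ¥504,629

¥504,629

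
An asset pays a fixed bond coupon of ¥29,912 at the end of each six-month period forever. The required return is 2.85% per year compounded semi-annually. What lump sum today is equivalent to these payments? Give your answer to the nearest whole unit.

Periodic rate r = 0.0285/2 per half-year.
Level perpetuity: PV = PMT / r = 29,912 / (0.0285/2) = ¥2,099,088.

¥2,099,088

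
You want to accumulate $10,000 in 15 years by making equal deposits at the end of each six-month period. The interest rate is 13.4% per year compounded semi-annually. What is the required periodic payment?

$111.72

Level ordinary annuity; solve FV = PMT × [((1+r)^n − 1)/r] for PMT.
Periodic rate r = 0.134/2 per half-year; n is counted in half-years.
With n = 30: PMT = 10,000 / ([((1+r)^n − 1)/r]) = $111.72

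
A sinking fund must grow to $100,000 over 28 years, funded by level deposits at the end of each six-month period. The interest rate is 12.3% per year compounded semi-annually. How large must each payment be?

$225.42

Level ordinary annuity; solve FV = PMT × [((1+r)^n − 1)/r] for PMT.
Periodic rate r = 0.123/2 per half-year; n is counted in half-years.
With n = 56: PMT = 100,000 / ([((1+r)^n − 1)/r]) = $225.42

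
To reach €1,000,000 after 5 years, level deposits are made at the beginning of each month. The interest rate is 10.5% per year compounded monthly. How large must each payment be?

Level annuity due; solve FV = PMT × [((1+r)^n − 1)/r] × (1+r) for PMT.
Periodic rate r = 0.105/12 per month; n is counted in months.
With n = 60: PMT = 1,000,000 / ([((1+r)^n − 1)/r] × (1+r)) = €12,633.36

€12,633.36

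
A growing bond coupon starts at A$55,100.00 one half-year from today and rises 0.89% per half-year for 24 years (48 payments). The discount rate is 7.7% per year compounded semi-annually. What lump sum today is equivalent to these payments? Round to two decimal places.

Periodic rate r = 0.077/2 per half-year; n is counted in half-years.
Growing ordinary annuity: PV = PMT₁ × [1 − ((1+g)/(1+r))^n] / (r − g) = 55,100 × [1 − ((1+0.0089)/(1+r))^48] / (r − 0.0089) = A$1,396,909.49.

A$1,396,909.49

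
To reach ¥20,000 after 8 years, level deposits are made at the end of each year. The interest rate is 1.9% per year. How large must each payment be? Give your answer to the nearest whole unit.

¥2,338

Level ordinary annuity; solve FV = PMT × [((1+r)^n − 1)/r] for PMT.
Periodic rate r = 0.019 per year.
With n = 8: PMT = 20,000 / ([((1+r)^n − 1)/r]) = ¥2,338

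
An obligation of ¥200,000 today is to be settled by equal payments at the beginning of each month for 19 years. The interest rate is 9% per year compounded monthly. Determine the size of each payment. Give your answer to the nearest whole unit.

¥1,820

Level annuity due; solve PV = PMT × [(1 − (1+r)^−n)/r] × (1+r) for PMT.
Periodic rate r = 0.09/12 per month; n is counted in months.
With n = 228: PMT = 200,000 / ([(1 − (1+r)^−n)/r] × (1+r)) = ¥1,820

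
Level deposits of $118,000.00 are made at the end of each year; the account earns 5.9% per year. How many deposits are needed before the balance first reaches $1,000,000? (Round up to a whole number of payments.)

Periodic rate r = 0.059 per year.
Ordinary annuity FV: 1,000,000 = 118,000 × [((1+r)^n − 1)/r].
(1+r)^n = 1 + 1,000,000 × r / 118,000, so n = ln(1 + 1,000,000·r/118,000) / ln(1+r) = 7.07.
Round up to a whole number of payments: n = 8.

8 payments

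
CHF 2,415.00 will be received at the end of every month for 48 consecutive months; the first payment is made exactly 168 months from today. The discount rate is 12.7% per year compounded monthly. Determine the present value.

Ordinary annuity of 48 payments, first payment at period 168.
Periodic rate r = 0.127/12 per month; n is counted in months.
The ordinary-annuity PV formula values the stream one period before the first payment (period 167); discount that back 167 periods:
PV₀ = 2,415 × [1 − (1+r)^−48] / r × (1+r)^−167 = CHF 15,602.86

CHF 15,602.86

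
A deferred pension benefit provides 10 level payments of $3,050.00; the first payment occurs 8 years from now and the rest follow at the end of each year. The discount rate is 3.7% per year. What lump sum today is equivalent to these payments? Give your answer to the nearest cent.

$19,472.76

Ordinary annuity of 10 payments, first payment at period 8.
Periodic rate r = 0.037 per year.
The ordinary-annuity PV formula values the stream one period before the first payment (period 7); discount that back 7 periods:
PV₀ = 3,050 × [1 − (1+r)^−10] / r × (1+r)^−7 = $19,472.76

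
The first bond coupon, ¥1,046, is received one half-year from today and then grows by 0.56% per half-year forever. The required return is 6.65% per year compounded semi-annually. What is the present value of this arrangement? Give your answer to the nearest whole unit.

Periodic rate r = 0.0665/2 per half-year.
Growing perpetuity (Gordon): PV = PMT₁ / (r − g) = 1,046 / (r − 0.0056) = ¥37,830.

¥37,830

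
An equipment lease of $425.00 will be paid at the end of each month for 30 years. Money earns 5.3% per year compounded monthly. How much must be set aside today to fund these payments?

$76,534.56

This is an ordinary annuity: 360 payments of $425.00 at the end of each month.
Periodic rate r = 0.053/12 per month; n is counted in months.
PV = PMT × [(1 − (1+r)^−n)/r] = 425 × [1 − (1+r)^−360] / r = $76,534.56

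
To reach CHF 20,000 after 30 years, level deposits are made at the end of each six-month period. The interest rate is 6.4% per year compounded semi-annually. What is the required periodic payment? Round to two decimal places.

CHF 113.90

Level ordinary annuity; solve FV = PMT × [((1+r)^n − 1)/r] for PMT.
Periodic rate r = 0.064/2 per half-year; n is counted in half-years.
With n = 60: PMT = 20,000 / ([((1+r)^n − 1)/r]) = CHF 113.90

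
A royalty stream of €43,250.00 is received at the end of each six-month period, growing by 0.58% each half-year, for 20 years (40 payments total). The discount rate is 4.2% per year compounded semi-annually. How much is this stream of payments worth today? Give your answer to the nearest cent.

€1,283,764.92

Periodic rate r = 0.042/2 per half-year; n is counted in half-years.
Growing ordinary annuity: PV = PMT₁ × [1 − ((1+g)/(1+r))^n] / (r − g) = 43,250 × [1 − ((1+0.0058)/(1+r))^40] / (r − 0.0058) = €1,283,764.92.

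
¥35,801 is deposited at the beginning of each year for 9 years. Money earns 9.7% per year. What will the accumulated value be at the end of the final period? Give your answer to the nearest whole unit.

¥526,631

This is an annuity due: 9 deposits of ¥35,801 at the beginning of each year.
Periodic rate r = 0.097 per year.
FV = PMT × [((1+r)^n − 1)/r] × (1+r) = 35,801 × [(1+r)^9 − 1] / r × (1+r) = ¥526,631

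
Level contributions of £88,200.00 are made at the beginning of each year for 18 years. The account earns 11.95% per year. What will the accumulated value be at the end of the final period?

This is an annuity due: 18 deposits of £88,200.00 at the beginning of each year.
Periodic rate r = 0.1195 per year.
FV = PMT × [((1+r)^n − 1)/r] × (1+r) = 88,200 × [(1+r)^18 − 1] / r × (1+r) = £5,476,887.72

£5,476,887.72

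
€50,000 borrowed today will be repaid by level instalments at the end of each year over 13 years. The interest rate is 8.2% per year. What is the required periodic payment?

€6,395.85

Level ordinary annuity; solve PV = PMT × [(1 − (1+r)^−n)/r] for PMT.
Periodic rate r = 0.082 per year.
With n = 13: PMT = 50,000 / ([(1 − (1+r)^−n)/r]) = €6,395.85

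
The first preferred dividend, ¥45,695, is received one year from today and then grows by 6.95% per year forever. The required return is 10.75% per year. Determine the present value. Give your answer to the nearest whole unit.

¥1,202,500

Periodic rate r = 0.1075 per year.
Growing perpetuity (Gordon): PV = PMT₁ / (r − g) = 45,695 / (r − 0.0695) = ¥1,202,500.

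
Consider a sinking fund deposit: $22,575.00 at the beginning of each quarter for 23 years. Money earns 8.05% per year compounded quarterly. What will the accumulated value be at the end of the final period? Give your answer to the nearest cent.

$6,011,469.83

This is an annuity due: 92 deposits of $22,575.00 at the beginning of each quarter.
Periodic rate r = 0.0805/4 per quarter; n is counted in quarters.
FV = PMT × [((1+r)^n − 1)/r] × (1+r) = 22,575 × [(1+r)^92 − 1] / r × (1+r) = $6,011,469.83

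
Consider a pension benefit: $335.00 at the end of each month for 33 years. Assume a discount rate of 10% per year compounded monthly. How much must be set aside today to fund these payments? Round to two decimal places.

$38,696.88

This is an ordinary annuity: 396 payments of $335.00 at the end of each month.
Periodic rate r = 0.1/12 per month; n is counted in months.
PV = PMT × [(1 − (1+r)^−n)/r] = 335 × [1 − (1+r)^−396] / r = $38,696.88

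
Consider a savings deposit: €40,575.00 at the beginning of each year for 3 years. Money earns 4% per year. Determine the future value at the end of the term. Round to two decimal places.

€131,725.28

This is an annuity due: 3 deposits of €40,575.00 at the beginning of each year.
Periodic rate r = 0.04 per year.
FV = PMT × [((1+r)^n − 1)/r] × (1+r) = 40,575 × [(1+r)^3 − 1] / r × (1+r) = €131,725.28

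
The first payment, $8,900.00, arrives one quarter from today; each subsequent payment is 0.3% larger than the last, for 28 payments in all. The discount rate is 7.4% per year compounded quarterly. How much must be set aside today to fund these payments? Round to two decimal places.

Periodic rate r = 0.074/4 per quarter; n is counted in quarters.
Growing ordinary annuity: PV = PMT₁ × [1 − ((1+g)/(1+r))^n] / (r − g) = 8,900 × [1 − ((1+0.003)/(1+r))^28] / (r − 0.003) = $200,448.46.

$200,448.46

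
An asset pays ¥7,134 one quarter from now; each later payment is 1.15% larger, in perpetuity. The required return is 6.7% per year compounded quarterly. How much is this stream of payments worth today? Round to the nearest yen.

¥1,358,857

Periodic rate r = 0.067/4 per quarter.
Growing perpetuity (Gordon): PV = PMT₁ / (r − g) = 7,134 / (r − 0.0115) = ¥1,358,857.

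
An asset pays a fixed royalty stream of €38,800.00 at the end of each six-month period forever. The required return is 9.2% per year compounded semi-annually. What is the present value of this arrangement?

Periodic rate r = 0.092/2 per half-year.
Level perpetuity: PV = PMT / r = 38,800 / (0.092/2) = €843,478.26.

€843,478.26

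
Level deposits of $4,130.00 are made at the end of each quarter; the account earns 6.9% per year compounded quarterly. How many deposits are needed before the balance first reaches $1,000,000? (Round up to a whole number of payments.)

Periodic rate r = 0.069/4 per quarter; n is counted in quarters.
Ordinary annuity FV: 1,000,000 = 4,130 × [((1+r)^n − 1)/r].
(1+r)^n = 1 + 1,000,000 × r / 4,130, so n = ln(1 + 1,000,000·r/4,130) / ln(1+r) = 96.13.
Round up to a whole number of payments: n = 97.

97 payments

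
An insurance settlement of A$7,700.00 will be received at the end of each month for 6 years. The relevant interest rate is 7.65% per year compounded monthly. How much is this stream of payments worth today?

This is an ordinary annuity: 72 payments of A$7,700.00 at the end of each month.
Periodic rate r = 0.0765/12 per month; n is counted in months.
PV = PMT × [(1 − (1+r)^−n)/r] = 7,700 × [1 − (1+r)^−72] / r = A$443,475.87

A$443,475.87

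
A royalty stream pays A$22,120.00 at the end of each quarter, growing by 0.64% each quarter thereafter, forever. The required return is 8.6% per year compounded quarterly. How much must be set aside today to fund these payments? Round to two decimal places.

A$1,464,900.66

Periodic rate r = 0.086/4 per quarter.
Growing perpetuity (Gordon): PV = PMT₁ / (r − g) = 22,120 / (r − 0.0064) = A$1,464,900.66.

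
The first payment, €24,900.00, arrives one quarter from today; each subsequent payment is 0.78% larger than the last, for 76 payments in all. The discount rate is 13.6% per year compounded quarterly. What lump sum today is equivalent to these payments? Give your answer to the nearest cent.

Periodic rate r = 0.136/4 per quarter; n is counted in quarters.
Growing ordinary annuity: PV = PMT₁ × [1 − ((1+g)/(1+r))^n] / (r − g) = 24,900 × [1 − ((1+0.0078)/(1+r))^76] / (r − 0.0078) = €815,240.40.

€815,240.40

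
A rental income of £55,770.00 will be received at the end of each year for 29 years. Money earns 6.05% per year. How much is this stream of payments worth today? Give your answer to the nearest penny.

This is an ordinary annuity: 29 payments of £55,770.00 at the end of each year.
Periodic rate r = 0.0605 per year.
PV = PMT × [(1 − (1+r)^−n)/r] = 55,770 × [1 − (1+r)^−29] / r = £754,001.26

£754,001.26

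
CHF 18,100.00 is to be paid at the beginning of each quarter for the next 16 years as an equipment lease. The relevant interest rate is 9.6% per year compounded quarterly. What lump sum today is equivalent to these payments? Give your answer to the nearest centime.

CHF 603,000.54

This is an annuity due: 64 payments of CHF 18,100.00 at the beginning of each quarter.
Periodic rate r = 0.096/4 per quarter; n is counted in quarters.
PV = PMT × [(1 − (1+r)^−n)/r] × (1+r) = 18,100 × [1 − (1+r)^−64] / r × (1+r) = CHF 603,000.54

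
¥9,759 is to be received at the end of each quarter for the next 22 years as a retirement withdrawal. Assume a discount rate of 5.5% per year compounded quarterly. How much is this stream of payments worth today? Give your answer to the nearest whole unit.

¥496,349

This is an ordinary annuity: 88 payments of ¥9,759 at the end of each quarter.
Periodic rate r = 0.055/4 per quarter; n is counted in quarters.
PV = PMT × [(1 − (1+r)^−n)/r] = 9,759 × [1 − (1+r)^−88] / r = ¥496,349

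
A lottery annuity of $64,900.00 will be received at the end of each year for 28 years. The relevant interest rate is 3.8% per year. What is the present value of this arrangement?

$1,106,810.69

This is an ordinary annuity: 28 payments of $64,900.00 at the end of each year.
Periodic rate r = 0.038 per year.
PV = PMT × [(1 − (1+r)^−n)/r] = 64,900 × [1 − (1+r)^−28] / r = $1,106,810.69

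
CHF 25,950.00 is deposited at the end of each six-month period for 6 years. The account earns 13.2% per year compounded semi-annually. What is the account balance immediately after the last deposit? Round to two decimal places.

This is an ordinary annuity: 12 deposits of CHF 25,950.00 at the end of each six-month period.
Periodic rate r = 0.132/2 per half-year; n is counted in half-years.
FV = PMT × [((1+r)^n − 1)/r] = 25,950 × [(1+r)^12 − 1] / r = CHF 453,421.34

CHF 453,421.34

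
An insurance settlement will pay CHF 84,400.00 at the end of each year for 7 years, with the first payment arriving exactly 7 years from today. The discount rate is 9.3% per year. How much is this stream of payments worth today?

CHF 246,652.24

Ordinary annuity of 7 payments, first payment at period 7.
Periodic rate r = 0.093 per year.
The ordinary-annuity PV formula values the stream one period before the first payment (period 6); discount that back 6 periods:
PV₀ = 84,400 × [1 − (1+r)^−7] / r × (1+r)^−6 = CHF 246,652.24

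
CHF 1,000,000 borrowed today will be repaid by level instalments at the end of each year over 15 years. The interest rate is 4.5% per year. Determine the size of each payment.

CHF 93,113.81

Level ordinary annuity; solve PV = PMT × [(1 − (1+r)^−n)/r] for PMT.
Periodic rate r = 0.045 per year.
With n = 15: PMT = 1,000,000 / ([(1 − (1+r)^−n)/r]) = CHF 93,113.81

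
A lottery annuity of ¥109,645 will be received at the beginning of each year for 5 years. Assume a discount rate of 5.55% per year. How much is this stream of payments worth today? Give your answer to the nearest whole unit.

This is an annuity due: 5 payments of ¥109,645 at the beginning of each year.
Periodic rate r = 0.0555 per year.
PV = PMT × [(1 − (1+r)^−n)/r] × (1+r) = 109,645 × [1 − (1+r)^−5] / r × (1+r) = ¥493,524

¥493,524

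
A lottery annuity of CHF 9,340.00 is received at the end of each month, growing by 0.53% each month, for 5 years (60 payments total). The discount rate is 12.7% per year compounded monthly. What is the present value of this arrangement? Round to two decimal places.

Periodic rate r = 0.127/12 per month; n is counted in months.
Growing ordinary annuity: PV = PMT₁ × [1 − ((1+g)/(1+r))^n] / (r − g) = 9,340 × [1 − ((1+0.0053)/(1+r))^60] / (r − 0.0053) = CHF 477,044.24.

CHF 477,044.24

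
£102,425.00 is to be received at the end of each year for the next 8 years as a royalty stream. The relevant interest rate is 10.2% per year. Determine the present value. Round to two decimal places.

This is an ordinary annuity: 8 payments of £102,425.00 at the end of each year.
Periodic rate r = 0.102 per year.
PV = PMT × [(1 − (1+r)^−n)/r] = 102,425 × [1 − (1+r)^−8] / r = £542,473.93

£542,473.93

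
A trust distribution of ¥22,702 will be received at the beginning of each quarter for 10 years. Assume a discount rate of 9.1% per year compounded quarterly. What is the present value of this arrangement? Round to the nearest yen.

¥605,569

This is an annuity due: 40 payments of ¥22,702 at the beginning of each quarter.
Periodic rate r = 0.091/4 per quarter; n is counted in quarters.
PV = PMT × [(1 − (1+r)^−n)/r] × (1+r) = 22,702 × [1 − (1+r)^−40] / r × (1+r) = ¥605,569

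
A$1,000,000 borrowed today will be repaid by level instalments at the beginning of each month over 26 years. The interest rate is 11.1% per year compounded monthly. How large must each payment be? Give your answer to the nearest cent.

A$9,714.52

Level annuity due; solve PV = PMT × [(1 − (1+r)^−n)/r] × (1+r) for PMT.
Periodic rate r = 0.111/12 per month; n is counted in months.
With n = 312: PMT = 1,000,000 / ([(1 − (1+r)^−n)/r] × (1+r)) = A$9,714.52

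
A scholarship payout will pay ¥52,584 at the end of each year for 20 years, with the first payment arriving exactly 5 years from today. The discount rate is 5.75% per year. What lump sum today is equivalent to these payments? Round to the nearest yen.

¥492,215

Ordinary annuity of 20 payments, first payment at period 5.
Periodic rate r = 0.0575 per year.
The ordinary-annuity PV formula values the stream one period before the first payment (period 4); discount that back 4 periods:
PV₀ = 52,584 × [1 − (1+r)^−20] / r × (1+r)^−4 = ¥492,215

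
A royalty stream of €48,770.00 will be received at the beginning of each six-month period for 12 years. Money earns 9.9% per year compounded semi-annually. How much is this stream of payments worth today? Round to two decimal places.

€709,719.22

This is an annuity due: 24 payments of €48,770.00 at the beginning of each six-month period.
Periodic rate r = 0.099/2 per half-year; n is counted in half-years.
PV = PMT × [(1 − (1+r)^−n)/r] × (1+r) = 48,770 × [1 − (1+r)^−24] / r × (1+r) = €709,719.22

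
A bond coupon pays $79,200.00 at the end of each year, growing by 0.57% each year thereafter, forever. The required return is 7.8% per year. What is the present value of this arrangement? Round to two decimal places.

$1,095,435.68

Periodic rate r = 0.078 per year.
Growing perpetuity (Gordon): PV = PMT₁ / (r − g) = 79,200 / (r − 0.0057) = $1,095,435.68.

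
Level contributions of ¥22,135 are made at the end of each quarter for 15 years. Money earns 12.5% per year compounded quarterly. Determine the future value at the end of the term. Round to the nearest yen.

This is an ordinary annuity: 60 deposits of ¥22,135 at the end of each quarter.
Periodic rate r = 0.125/4 per quarter; n is counted in quarters.
FV = PMT × [((1+r)^n − 1)/r] = 22,135 × [(1+r)^60 − 1] / r = ¥3,779,828

¥3,779,828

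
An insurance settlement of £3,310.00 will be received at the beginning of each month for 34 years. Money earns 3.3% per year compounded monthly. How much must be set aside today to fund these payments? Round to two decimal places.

This is an annuity due: 408 payments of £3,310.00 at the beginning of each month.
Periodic rate r = 0.033/12 per month; n is counted in months.
PV = PMT × [(1 − (1+r)^−n)/r] × (1+r) = 3,310 × [1 − (1+r)^−408] / r × (1+r) = £813,325.29

£813,325.29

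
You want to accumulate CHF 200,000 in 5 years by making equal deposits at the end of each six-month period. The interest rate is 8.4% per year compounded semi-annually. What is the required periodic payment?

Level ordinary annuity; solve FV = PMT × [((1+r)^n − 1)/r] for PMT.
Periodic rate r = 0.084/2 per half-year; n is counted in half-years.
With n = 10: PMT = 200,000 / ([((1+r)^n − 1)/r]) = CHF 16,504.30

CHF 16,504.30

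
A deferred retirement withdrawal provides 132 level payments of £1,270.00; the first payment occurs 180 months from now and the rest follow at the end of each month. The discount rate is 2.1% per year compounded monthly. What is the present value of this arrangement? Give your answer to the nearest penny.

Ordinary annuity of 132 payments, first payment at period 180.
Periodic rate r = 0.021/12 per month; n is counted in months.
The ordinary-annuity PV formula values the stream one period before the first payment (period 179); discount that back 179 periods:
PV₀ = 1,270 × [1 − (1+r)^−132] / r × (1+r)^−179 = £109,375.58

£109,375.58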